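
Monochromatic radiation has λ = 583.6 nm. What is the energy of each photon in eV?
2.1245 eV

Using E = hf = hc/λ:

E = hc/λ = (6.626×10⁻³⁴ J·s)(3×10⁸ m/s) / (583.6×10⁻⁹ m)
E = 2.1245 eV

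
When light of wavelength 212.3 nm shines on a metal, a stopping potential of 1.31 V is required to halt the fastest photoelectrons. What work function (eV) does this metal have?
4.53 eV

The stopping potential gives the maximum kinetic energy: KE_max = eV_s = 1.31 eV

From Einstein's photoelectric equation: KE_max = hc/λ - φ
Rearranging: φ = hc/λ - KE_max

Calculate photon energy:
E_photon = hc/λ = (6.626×10⁻³⁴ J·s)(3×10⁸ m/s) / (212.3×10⁻⁹ m) = 5.8400 eV

Therefore:
φ = 5.8400 - 1.31 = 4.53 eV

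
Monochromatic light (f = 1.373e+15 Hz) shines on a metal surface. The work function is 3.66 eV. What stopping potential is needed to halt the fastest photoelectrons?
2.0183 V

The stopping potential V_s satisfies: eV_s = KE_max

First, find KE_max using Einstein's equation:
E_photon = hf = (6.626×10⁻³⁴ J·s)(1.373e+15 Hz) = 5.6783 eV
KE_max = E_photon - φ = 5.6783 - 3.66 = 2.0183 eV

Since eV_s = KE_max:
V_s = KE_max/e = 2.0183 V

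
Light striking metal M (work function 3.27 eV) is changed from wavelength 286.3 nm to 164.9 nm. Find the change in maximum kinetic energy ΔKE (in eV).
3.1882 eV

Using Einstein's equation: KE_max = hc/λ - φ

For λ₁ = 286.3 nm:
KE₁ = hc/λ₁ - φ = 4.3306 - 3.27 = 1.0606 eV

For λ₂ = 164.9 nm:
KE₂ = hc/λ₂ - φ = 7.5188 - 3.27 = 4.2488 eV

Change in KE:
ΔKE = KE₂ - KE₁ = 4.2488 - 1.0606 = 3.1882 eV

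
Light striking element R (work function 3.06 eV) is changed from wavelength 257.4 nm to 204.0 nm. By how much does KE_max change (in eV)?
1.2609 eV

Using Einstein's equation: KE_max = hc/λ - φ

For λ₁ = 257.4 nm:
KE₁ = hc/λ₁ - φ = 4.8168 - 3.06 = 1.7568 eV

For λ₂ = 204.0 nm:
KE₂ = hc/λ₂ - φ = 6.0777 - 3.06 = 3.0177 eV

Change in KE:
ΔKE = KE₂ - KE₁ = 3.0177 - 1.7568 = 1.2609 eV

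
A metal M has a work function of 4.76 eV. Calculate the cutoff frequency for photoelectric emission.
1.1510e+15 Hz

The threshold frequency is when the photon energy equals the work function:
hf₀ = φ

Solving for f₀:
f₀ = φ/h = (4.76 eV × 1.602×10⁻¹⁹ J/eV) / (6.626×10⁻³⁴ J·s)
f₀ = 1.1510e+15 Hz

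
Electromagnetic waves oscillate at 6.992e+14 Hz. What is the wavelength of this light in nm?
428.76 nm

Using the wave equation: c = fλ

Solving for wavelength:
λ = c/f = (3×10⁸ m/s) / (6.992e+14 Hz)
λ = 428.76 nm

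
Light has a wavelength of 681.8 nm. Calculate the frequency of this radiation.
4.3971e+14 Hz

Using the wave equation: c = fλ

Solving for frequency:
f = c/λ = (3×10⁸ m/s) / (681.8×10⁻⁹ m)
f = 4.3971e+14 Hz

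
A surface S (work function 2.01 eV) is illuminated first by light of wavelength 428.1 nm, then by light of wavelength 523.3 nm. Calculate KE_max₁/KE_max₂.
2.4665

Using Einstein's equation: KE_max = hc/λ - φ

For λ₁ = 428.1 nm:
E₁ = hc/λ₁ = 2.8962 eV
KE₁ = E₁ - φ = 2.8962 - 2.01 = 0.8862 eV

For λ₂ = 523.3 nm:
E₂ = hc/λ₂ = 2.3693 eV
KE₂ = E₂ - φ = 2.3693 - 2.01 = 0.3593 eV

Ratio: KE₁/KE₂ = 0.8862/0.3593 = 2.4665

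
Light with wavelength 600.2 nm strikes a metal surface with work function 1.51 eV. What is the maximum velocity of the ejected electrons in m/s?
4.4213e+05 m/s

First, find the maximum kinetic energy:
E_photon = hc/λ = 2.0657 eV
KE_max = E_photon - φ = 2.0657 - 1.51 = 0.5557 eV

Convert to Joules: KE_max = 0.5557 × 1.602×10⁻¹⁹ J = 8.9035e-20 J

Then use KE = ½mv² to find velocity:
v = √(2·KE/m) = √(2 × 8.9035e-20 J / 9.109e-31 kg)
v = 4.4213e+05 m/s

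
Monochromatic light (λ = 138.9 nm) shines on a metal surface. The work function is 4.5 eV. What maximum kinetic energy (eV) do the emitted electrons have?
4.4261 eV

Using Einstein's photoelectric equation: KE_max = hf - φ = hc/λ - φ

First, calculate the photon energy:
E_photon = hc/λ = (6.626×10⁻³⁴ J·s)(3×10⁸ m/s) / (138.9×10⁻⁹ m)
E_photon = 8.9261 eV

Then, the maximum kinetic energy:
KE_max = E_photon - φ = 8.9261 eV - 4.5 eV = 4.4261 eV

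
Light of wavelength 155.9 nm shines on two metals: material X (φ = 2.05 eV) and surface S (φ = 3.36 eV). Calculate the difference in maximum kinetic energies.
1.3100 eV

Using KE_max = hc/λ - φ for each metal:

Photon energy: E = hc/λ = 7.9528 eV

For material X (φ₁ = 2.05 eV):
KE₁ = E - φ₁ = 7.9528 - 2.05 = 5.9028 eV

For surface S (φ₂ = 3.36 eV):
KE₂ = E - φ₂ = 7.9528 - 3.36 = 4.5928 eV

Difference:
ΔKE = KE₁ - KE₂ = 5.9028 - 4.5928 = 1.3100 eV

Note: The difference equals the difference in work functions: 3.36 - 2.05 = 1.31 eV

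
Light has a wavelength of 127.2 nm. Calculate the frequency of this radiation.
2.3569e+15 Hz

Using the wave equation: c = fλ

Solving for frequency:
f = c/λ = (3×10⁸ m/s) / (127.2×10⁻⁹ m)
f = 2.3569e+15 Hz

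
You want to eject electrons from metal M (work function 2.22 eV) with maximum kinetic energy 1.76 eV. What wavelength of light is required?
311.52 nm

From Einstein's equation: KE_max = hc/λ - φ

Rearranging for λ:
hc/λ = KE_max + φ
λ = hc/(KE_max + φ)

Required photon energy:
E_photon = KE_max + φ = 1.76 + 2.22 = 3.98 eV

Required wavelength:
λ = hc/E_photon = (6.626×10⁻³⁴)(3×10⁸) / (3.98 × 1.602×10⁻¹⁹)
λ = 311.52 nm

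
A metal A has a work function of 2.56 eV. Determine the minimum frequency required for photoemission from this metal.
6.1901e+14 Hz

The threshold frequency is when the photon energy equals the work function:
hf₀ = φ

Solving for f₀:
f₀ = φ/h = (2.56 eV × 1.602×10⁻¹⁹ J/eV) / (6.626×10⁻³⁴ J·s)
f₀ = 6.1901e+14 Hz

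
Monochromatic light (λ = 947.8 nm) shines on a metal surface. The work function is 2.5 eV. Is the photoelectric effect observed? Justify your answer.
No

For photoemission, the photon energy must exceed the work function.

Photon energy: E = hc/λ = 1.3081 eV
Work function: φ = 2.5 eV

Since E_photon (1.3081 eV) < φ (2.5 eV), photoemission will NOT occur.
The threshold wavelength is λ₀ = hc/φ = 495.9 nm.
Since 947.8 nm > 495.9 nm, the photons lack sufficient energy.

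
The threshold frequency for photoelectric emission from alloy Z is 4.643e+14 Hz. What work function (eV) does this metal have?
1.92 eV

At the threshold frequency, photon energy equals work function:
φ = hf₀

Calculating:
φ = (6.626×10⁻³⁴ J·s)(4.643e+14 Hz)
φ = 1.92 eV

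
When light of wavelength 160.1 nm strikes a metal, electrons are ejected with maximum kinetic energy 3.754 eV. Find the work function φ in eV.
3.99 eV

From Einstein's photoelectric equation: KE_max = hf - φ = hc/λ - φ

Rearranging for φ:
φ = hc/λ - KE_max

Calculate photon energy:
E_photon = hc/λ = 7.7442 eV

Therefore:
φ = 7.7442 - 3.754 = 3.99 eV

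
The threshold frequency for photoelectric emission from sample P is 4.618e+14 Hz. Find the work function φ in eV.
1.91 eV

At the threshold frequency, photon energy equals work function:
φ = hf₀

Calculating:
φ = (6.626×10⁻³⁴ J·s)(4.618e+14 Hz)
φ = 1.91 eV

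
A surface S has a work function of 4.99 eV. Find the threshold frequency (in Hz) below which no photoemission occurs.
1.2066e+15 Hz

The threshold frequency is when the photon energy equals the work function:
hf₀ = φ

Solving for f₀:
f₀ = φ/h = (4.99 eV × 1.602×10⁻¹⁹ J/eV) / (6.626×10⁻³⁴ J·s)
f₀ = 1.2066e+15 Hz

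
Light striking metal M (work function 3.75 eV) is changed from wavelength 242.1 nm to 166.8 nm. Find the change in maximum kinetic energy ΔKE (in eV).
2.3119 eV

Using Einstein's equation: KE_max = hc/λ - φ

For λ₁ = 242.1 nm:
KE₁ = hc/λ₁ - φ = 5.1212 - 3.75 = 1.3712 eV

For λ₂ = 166.8 nm:
KE₂ = hc/λ₂ - φ = 7.4331 - 3.75 = 3.6831 eV

Change in KE:
ΔKE = KE₂ - KE₁ = 3.6831 - 1.3712 = 2.3119 eV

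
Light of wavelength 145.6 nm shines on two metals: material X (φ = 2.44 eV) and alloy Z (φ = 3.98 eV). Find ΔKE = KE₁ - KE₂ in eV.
1.5400 eV

Using KE_max = hc/λ - φ for each metal:

Photon energy: E = hc/λ = 8.5154 eV

For material X (φ₁ = 2.44 eV):
KE₁ = E - φ₁ = 8.5154 - 2.44 = 6.0754 eV

For alloy Z (φ₂ = 3.98 eV):
KE₂ = E - φ₂ = 8.5154 - 3.98 = 4.5354 eV

Difference:
ΔKE = KE₁ - KE₂ = 6.0754 - 4.5354 = 1.5400 eV

Note: The difference equals the difference in work functions: 3.98 - 2.44 = 1.54 eV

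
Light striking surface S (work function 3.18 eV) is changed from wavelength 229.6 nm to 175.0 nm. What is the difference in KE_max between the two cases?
1.6848 eV

Using Einstein's equation: KE_max = hc/λ - φ

For λ₁ = 229.6 nm:
KE₁ = hc/λ₁ - φ = 5.4000 - 3.18 = 2.2200 eV

For λ₂ = 175.0 nm:
KE₂ = hc/λ₂ - φ = 7.0848 - 3.18 = 3.9048 eV

Change in KE:
ΔKE = KE₂ - KE₁ = 3.9048 - 2.2200 = 1.6848 eV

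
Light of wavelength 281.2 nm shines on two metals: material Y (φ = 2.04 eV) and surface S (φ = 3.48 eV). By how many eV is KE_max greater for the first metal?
1.4400 eV

Using KE_max = hc/λ - φ for each metal:

Photon energy: E = hc/λ = 4.4091 eV

For material Y (φ₁ = 2.04 eV):
KE₁ = E - φ₁ = 4.4091 - 2.04 = 2.3691 eV

For surface S (φ₂ = 3.48 eV):
KE₂ = E - φ₂ = 4.4091 - 3.48 = 0.9291 eV

Difference:
ΔKE = KE₁ - KE₂ = 2.3691 - 0.9291 = 1.4400 eV

Note: The difference equals the difference in work functions: 3.48 - 2.04 = 1.44 eV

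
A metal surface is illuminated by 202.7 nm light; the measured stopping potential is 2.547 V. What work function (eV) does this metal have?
3.57 eV

The stopping potential gives the maximum kinetic energy: KE_max = eV_s = 2.547 eV

From Einstein's photoelectric equation: KE_max = hc/λ - φ
Rearranging: φ = hc/λ - KE_max

Calculate photon energy:
E_photon = hc/λ = (6.626×10⁻³⁴ J·s)(3×10⁸ m/s) / (202.7×10⁻⁹ m) = 6.1166 eV

Therefore:
φ = 6.1166 - 2.547 = 3.57 eV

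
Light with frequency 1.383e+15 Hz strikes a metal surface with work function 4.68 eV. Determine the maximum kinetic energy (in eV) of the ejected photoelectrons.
1.0396 eV

Using Einstein's photoelectric equation: KE_max = hf - φ

First, calculate the photon energy:
E_photon = hf = (6.626×10⁻³⁴ J·s)(1.383e+15 Hz)
E_photon = 5.7196 eV

Then, the maximum kinetic energy:
KE_max = E_photon - φ = 5.7196 eV - 4.68 eV = 1.0396 eV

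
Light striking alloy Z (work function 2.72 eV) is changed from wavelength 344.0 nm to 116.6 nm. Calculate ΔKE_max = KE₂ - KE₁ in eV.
7.0291 eV

Using Einstein's equation: KE_max = hc/λ - φ

For λ₁ = 344.0 nm:
KE₁ = hc/λ₁ - φ = 3.6042 - 2.72 = 0.8842 eV

For λ₂ = 116.6 nm:
KE₂ = hc/λ₂ - φ = 10.6333 - 2.72 = 7.9133 eV

Change in KE:
ΔKE = KE₂ - KE₁ = 7.9133 - 0.8842 = 7.0291 eV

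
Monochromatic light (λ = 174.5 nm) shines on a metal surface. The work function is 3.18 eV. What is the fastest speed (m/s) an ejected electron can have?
1.1750e+06 m/s

First, find the maximum kinetic energy:
E_photon = hc/λ = 7.1051 eV
KE_max = E_photon - φ = 7.1051 - 3.18 = 3.9251 eV

Convert to Joules: KE_max = 3.9251 × 1.602×10⁻¹⁹ J = 6.2887e-19 J

Then use KE = ½mv² to find velocity:
v = √(2·KE/m) = √(2 × 6.2887e-19 J / 9.109e-31 kg)
v = 1.1750e+06 m/s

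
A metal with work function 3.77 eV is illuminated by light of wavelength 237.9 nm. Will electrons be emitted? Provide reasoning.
Yes

For photoemission, the photon energy must exceed the work function.

Photon energy: E = hc/λ = 5.2116 eV
Work function: φ = 3.77 eV

Since E_photon (5.2116 eV) > φ (3.77 eV), photoemission WILL occur.
The threshold wavelength is λ₀ = hc/φ = 328.9 nm.
Since 237.9 nm < 328.9 nm, the light has sufficient energy.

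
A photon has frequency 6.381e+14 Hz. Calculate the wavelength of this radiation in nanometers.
469.82 nm

Using the wave equation: c = fλ

Solving for wavelength:
λ = c/f = (3×10⁸ m/s) / (6.381e+14 Hz)
λ = 469.82 nm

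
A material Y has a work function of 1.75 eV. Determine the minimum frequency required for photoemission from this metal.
4.2315e+14 Hz

The threshold frequency is when the photon energy equals the work function:
hf₀ = φ

Solving for f₀:
f₀ = φ/h = (1.75 eV × 1.602×10⁻¹⁹ J/eV) / (6.626×10⁻³⁴ J·s)
f₀ = 4.2315e+14 Hz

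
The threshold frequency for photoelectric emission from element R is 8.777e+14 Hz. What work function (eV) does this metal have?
3.63 eV

At the threshold frequency, photon energy equals work function:
φ = hf₀

Calculating:
φ = (6.626×10⁻³⁴ J·s)(8.777e+14 Hz)
φ = 3.63 eV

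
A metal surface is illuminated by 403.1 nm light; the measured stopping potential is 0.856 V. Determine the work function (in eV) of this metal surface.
2.22 eV

The stopping potential gives the maximum kinetic energy: KE_max = eV_s = 0.856 eV

From Einstein's photoelectric equation: KE_max = hc/λ - φ
Rearranging: φ = hc/λ - KE_max

Calculate photon energy:
E_photon = hc/λ = (6.626×10⁻³⁴ J·s)(3×10⁸ m/s) / (403.1×10⁻⁹ m) = 3.0758 eV

Therefore:
φ = 3.0758 - 0.856 = 2.22 eV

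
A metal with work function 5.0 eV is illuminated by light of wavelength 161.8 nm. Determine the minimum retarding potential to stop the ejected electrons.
2.6628 V

The stopping potential V_s satisfies: eV_s = KE_max

First, find KE_max using Einstein's equation:
E_photon = hc/λ = 7.6628 eV
KE_max = E_photon - φ = 7.6628 - 5.0 = 2.6628 eV

Since eV_s = KE_max:
V_s = KE_max/e = 2.6628 V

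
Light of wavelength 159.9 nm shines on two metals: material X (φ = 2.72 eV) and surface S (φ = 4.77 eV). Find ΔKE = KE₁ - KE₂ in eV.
2.0500 eV

Using KE_max = hc/λ - φ for each metal:

Photon energy: E = hc/λ = 7.7539 eV

For material X (φ₁ = 2.72 eV):
KE₁ = E - φ₁ = 7.7539 - 2.72 = 5.0339 eV

For surface S (φ₂ = 4.77 eV):
KE₂ = E - φ₂ = 7.7539 - 4.77 = 2.9839 eV

Difference:
ΔKE = KE₁ - KE₂ = 5.0339 - 2.9839 = 2.0500 eV

Note: The difference equals the difference in work functions: 4.77 - 2.72 = 2.05 eV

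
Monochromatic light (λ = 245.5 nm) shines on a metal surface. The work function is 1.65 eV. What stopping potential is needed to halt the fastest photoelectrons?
3.4003 V

The stopping potential V_s satisfies: eV_s = KE_max

First, find KE_max using Einstein's equation:
E_photon = hc/λ = 5.0503 eV
KE_max = E_photon - φ = 5.0503 - 1.65 = 3.4003 eV

Since eV_s = KE_max:
V_s = KE_max/e = 3.4003 V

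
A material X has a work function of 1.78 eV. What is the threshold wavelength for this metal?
696.54 nm

The threshold wavelength is when the photon energy equals the work function:
hc/λ₀ = φ

Solving for λ₀:
λ₀ = hc/φ = (6.626×10⁻³⁴ J·s)(3×10⁸ m/s) / (1.78 eV × 1.602×10⁻¹⁹ J/eV)
λ₀ = 696.54 nm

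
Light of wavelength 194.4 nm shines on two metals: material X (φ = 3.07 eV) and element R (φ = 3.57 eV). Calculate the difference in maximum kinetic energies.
0.5000 eV

Using KE_max = hc/λ - φ for each metal:

Photon energy: E = hc/λ = 6.3778 eV

For material X (φ₁ = 3.07 eV):
KE₁ = E - φ₁ = 6.3778 - 3.07 = 3.3078 eV

For element R (φ₂ = 3.57 eV):
KE₂ = E - φ₂ = 6.3778 - 3.57 = 2.8078 eV

Difference:
ΔKE = KE₁ - KE₂ = 3.3078 - 2.8078 = 0.5000 eV

Note: The difference equals the difference in work functions: 3.57 - 3.07 = 0.50 eV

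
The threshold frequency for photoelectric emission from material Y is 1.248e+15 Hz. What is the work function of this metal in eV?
5.16 eV

At the threshold frequency, photon energy equals work function:
φ = hf₀

Calculating:
φ = (6.626×10⁻³⁴ J·s)(1.248e+15 Hz)
φ = 5.16 eV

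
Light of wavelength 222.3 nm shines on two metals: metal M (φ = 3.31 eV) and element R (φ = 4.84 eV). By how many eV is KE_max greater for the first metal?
1.5300 eV

Using KE_max = hc/λ - φ for each metal:

Photon energy: E = hc/λ = 5.5773 eV

For metal M (φ₁ = 3.31 eV):
KE₁ = E - φ₁ = 5.5773 - 3.31 = 2.2673 eV

For element R (φ₂ = 4.84 eV):
KE₂ = E - φ₂ = 5.5773 - 4.84 = 0.7373 eV

Difference:
ΔKE = KE₁ - KE₂ = 2.2673 - 0.7373 = 1.5300 eV

Note: The difference equals the difference in work functions: 4.84 - 3.31 = 1.53 eV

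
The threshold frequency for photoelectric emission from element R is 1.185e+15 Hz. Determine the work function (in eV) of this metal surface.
4.90 eV

At the threshold frequency, photon energy equals work function:
φ = hf₀

Calculating:
φ = (6.626×10⁻³⁴ J·s)(1.185e+15 Hz)
φ = 4.90 eV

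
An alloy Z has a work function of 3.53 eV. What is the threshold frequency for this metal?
8.5355e+14 Hz

The threshold frequency is when the photon energy equals the work function:
hf₀ = φ

Solving for f₀:
f₀ = φ/h = (3.53 eV × 1.602×10⁻¹⁹ J/eV) / (6.626×10⁻³⁴ J·s)
f₀ = 8.5355e+14 Hz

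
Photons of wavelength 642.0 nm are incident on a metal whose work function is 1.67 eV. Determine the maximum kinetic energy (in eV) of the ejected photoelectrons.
0.2612 eV

Using Einstein's photoelectric equation: KE_max = hf - φ = hc/λ - φ

First, calculate the photon energy:
E_photon = hc/λ = (6.626×10⁻³⁴ J·s)(3×10⁸ m/s) / (642.0×10⁻⁹ m)
E_photon = 1.9312 eV

Then, the maximum kinetic energy:
KE_max = E_photon - φ = 1.9312 eV - 1.67 eV = 0.2612 eV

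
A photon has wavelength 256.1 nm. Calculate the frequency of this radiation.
1.1706e+15 Hz

Using the wave equation: c = fλ

Solving for frequency:
f = c/λ = (3×10⁸ m/s) / (256.1×10⁻⁹ m)
f = 1.1706e+15 Hz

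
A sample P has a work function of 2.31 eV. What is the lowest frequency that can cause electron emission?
5.5856e+14 Hz

The threshold frequency is when the photon energy equals the work function:
hf₀ = φ

Solving for f₀:
f₀ = φ/h = (2.31 eV × 1.602×10⁻¹⁹ J/eV) / (6.626×10⁻³⁴ J·s)
f₀ = 5.5856e+14 Hz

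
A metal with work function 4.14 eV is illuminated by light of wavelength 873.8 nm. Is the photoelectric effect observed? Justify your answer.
No

For photoemission, the photon energy must exceed the work function.

Photon energy: E = hc/λ = 1.4189 eV
Work function: φ = 4.14 eV

Since E_photon (1.4189 eV) < φ (4.14 eV), photoemission will NOT occur.
The threshold wavelength is λ₀ = hc/φ = 299.5 nm.
Since 873.8 nm > 299.5 nm, the photons lack sufficient energy.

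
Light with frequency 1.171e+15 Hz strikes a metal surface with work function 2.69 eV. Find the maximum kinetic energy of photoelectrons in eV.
2.1529 eV

Using Einstein's photoelectric equation: KE_max = hf - φ

First, calculate the photon energy:
E_photon = hf = (6.626×10⁻³⁴ J·s)(1.171e+15 Hz)
E_photon = 4.8429 eV

Then, the maximum kinetic energy:
KE_max = E_photon - φ = 4.8429 eV - 2.69 eV = 2.1529 eV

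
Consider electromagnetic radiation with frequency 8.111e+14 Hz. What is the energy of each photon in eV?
3.3544 eV

Using E = hf:

E = hf = (6.626×10⁻³⁴ J·s)(8.111e+14 Hz)
E = 3.3544 eV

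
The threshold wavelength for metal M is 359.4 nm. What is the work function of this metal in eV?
3.45 eV

At the threshold wavelength, photon energy equals work function:
φ = hc/λ₀

Calculating:
φ = (6.626×10⁻³⁴ J·s)(3×10⁸ m/s) / (359.4×10⁻⁹ m)
φ = 3.45 eV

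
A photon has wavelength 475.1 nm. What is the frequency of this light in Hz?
6.3101e+14 Hz

Using the wave equation: c = fλ

Solving for frequency:
f = c/λ = (3×10⁸ m/s) / (475.1×10⁻⁹ m)
f = 6.3101e+14 Hz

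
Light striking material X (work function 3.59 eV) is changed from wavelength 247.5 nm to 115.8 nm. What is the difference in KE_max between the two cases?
5.6973 eV

Using Einstein's equation: KE_max = hc/λ - φ

For λ₁ = 247.5 nm:
KE₁ = hc/λ₁ - φ = 5.0095 - 3.59 = 1.4195 eV

For λ₂ = 115.8 nm:
KE₂ = hc/λ₂ - φ = 10.7068 - 3.59 = 7.1168 eV

Change in KE:
ΔKE = KE₂ - KE₁ = 7.1168 - 1.4195 = 5.6973 eV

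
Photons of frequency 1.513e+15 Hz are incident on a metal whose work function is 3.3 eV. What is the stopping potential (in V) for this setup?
2.9573 V

The stopping potential V_s satisfies: eV_s = KE_max

First, find KE_max using Einstein's equation:
E_photon = hf = (6.626×10⁻³⁴ J·s)(1.513e+15 Hz) = 6.2573 eV
KE_max = E_photon - φ = 6.2573 - 3.3 = 2.9573 eV

Since eV_s = KE_max:
V_s = KE_max/e = 2.9573 V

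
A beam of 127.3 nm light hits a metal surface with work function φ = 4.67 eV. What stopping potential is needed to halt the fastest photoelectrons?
5.0695 V

The stopping potential V_s satisfies: eV_s = KE_max

First, find KE_max using Einstein's equation:
E_photon = hc/λ = 9.7395 eV
KE_max = E_photon - φ = 9.7395 - 4.67 = 5.0695 eV

Since eV_s = KE_max:
V_s = KE_max/e = 5.0695 V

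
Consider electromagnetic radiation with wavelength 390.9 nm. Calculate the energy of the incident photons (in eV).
3.1718 eV

Using E = hf = hc/λ:

E = hc/λ = (6.626×10⁻³⁴ J·s)(3×10⁸ m/s) / (390.9×10⁻⁹ m)
E = 3.1718 eV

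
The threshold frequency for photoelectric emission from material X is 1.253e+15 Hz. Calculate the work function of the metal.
5.18 eV

At the threshold frequency, photon energy equals work function:
φ = hf₀

Calculating:
φ = (6.626×10⁻³⁴ J·s)(1.253e+15 Hz)
φ = 5.18 eV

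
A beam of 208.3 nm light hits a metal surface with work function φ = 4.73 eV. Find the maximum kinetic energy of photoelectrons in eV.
1.2222 eV

Using Einstein's photoelectric equation: KE_max = hf - φ = hc/λ - φ

First, calculate the photon energy:
E_photon = hc/λ = (6.626×10⁻³⁴ J·s)(3×10⁸ m/s) / (208.3×10⁻⁹ m)
E_photon = 5.9522 eV

Then, the maximum kinetic energy:
KE_max = E_photon - φ = 5.9522 eV - 4.73 eV = 1.2222 eV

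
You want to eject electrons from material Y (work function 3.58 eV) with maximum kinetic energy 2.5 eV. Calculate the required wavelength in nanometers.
203.92 nm

From Einstein's equation: KE_max = hc/λ - φ

Rearranging for λ:
hc/λ = KE_max + φ
λ = hc/(KE_max + φ)

Required photon energy:
E_photon = KE_max + φ = 2.5 + 3.58 = 6.08 eV

Required wavelength:
λ = hc/E_photon = (6.626×10⁻³⁴)(3×10⁸) / (6.08 × 1.602×10⁻¹⁹)
λ = 203.92 nm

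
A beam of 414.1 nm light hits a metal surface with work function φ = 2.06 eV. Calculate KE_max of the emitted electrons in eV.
0.9341 eV

Using Einstein's photoelectric equation: KE_max = hf - φ = hc/λ - φ

First, calculate the photon energy:
E_photon = hc/λ = (6.626×10⁻³⁴ J·s)(3×10⁸ m/s) / (414.1×10⁻⁹ m)
E_photon = 2.9941 eV

Then, the maximum kinetic energy:
KE_max = E_photon - φ = 2.9941 eV - 2.06 eV = 0.9341 eV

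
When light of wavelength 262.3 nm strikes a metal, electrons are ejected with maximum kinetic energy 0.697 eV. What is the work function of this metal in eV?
4.03 eV

From Einstein's photoelectric equation: KE_max = hf - φ = hc/λ - φ

Rearranging for φ:
φ = hc/λ - KE_max

Calculate photon energy:
E_photon = hc/λ = 4.7268 eV

Therefore:
φ = 4.7268 - 0.697 = 4.03 eV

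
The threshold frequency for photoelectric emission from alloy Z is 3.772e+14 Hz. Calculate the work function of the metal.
1.56 eV

At the threshold frequency, photon energy equals work function:
φ = hf₀

Calculating:
φ = (6.626×10⁻³⁴ J·s)(3.772e+14 Hz)
φ = 1.56 eV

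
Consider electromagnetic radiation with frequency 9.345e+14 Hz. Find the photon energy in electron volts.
3.8648 eV

Using E = hf:

E = hf = (6.626×10⁻³⁴ J·s)(9.345e+14 Hz)
E = 3.8648 eV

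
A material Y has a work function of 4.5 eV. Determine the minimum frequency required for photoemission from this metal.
1.0881e+15 Hz

The threshold frequency is when the photon energy equals the work function:
hf₀ = φ

Solving for f₀:
f₀ = φ/h = (4.5 eV × 1.602×10⁻¹⁹ J/eV) / (6.626×10⁻³⁴ J·s)
f₀ = 1.0881e+15 Hz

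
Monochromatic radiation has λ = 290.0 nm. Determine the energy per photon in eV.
4.2753 eV

Using E = hf = hc/λ:

E = hc/λ = (6.626×10⁻³⁴ J·s)(3×10⁸ m/s) / (290.0×10⁻⁹ m)
E = 4.2753 eV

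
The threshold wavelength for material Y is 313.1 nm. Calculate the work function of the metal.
3.96 eV

At the threshold wavelength, photon energy equals work function:
φ = hc/λ₀

Calculating:
φ = (6.626×10⁻³⁴ J·s)(3×10⁸ m/s) / (313.1×10⁻⁹ m)
φ = 3.96 eV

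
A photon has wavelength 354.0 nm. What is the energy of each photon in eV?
3.5024 eV

Using E = hf = hc/λ:

E = hc/λ = (6.626×10⁻³⁴ J·s)(3×10⁸ m/s) / (354.0×10⁻⁹ m)
E = 3.5024 eV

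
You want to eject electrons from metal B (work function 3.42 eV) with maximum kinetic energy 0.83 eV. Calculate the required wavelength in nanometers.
291.73 nm

From Einstein's equation: KE_max = hc/λ - φ

Rearranging for λ:
hc/λ = KE_max + φ
λ = hc/(KE_max + φ)

Required photon energy:
E_photon = KE_max + φ = 0.83 + 3.42 = 4.25 eV

Required wavelength:
λ = hc/E_photon = (6.626×10⁻³⁴)(3×10⁸) / (4.25 × 1.602×10⁻¹⁹)
λ = 291.73 nm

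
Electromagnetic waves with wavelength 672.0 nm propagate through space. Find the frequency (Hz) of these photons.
4.4612e+14 Hz

Using the wave equation: c = fλ

Solving for frequency:
f = c/λ = (3×10⁸ m/s) / (672.0×10⁻⁹ m)
f = 4.4612e+14 Hz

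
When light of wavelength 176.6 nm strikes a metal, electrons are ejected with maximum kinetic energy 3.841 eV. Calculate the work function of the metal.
3.18 eV

From Einstein's photoelectric equation: KE_max = hf - φ = hc/λ - φ

Rearranging for φ:
φ = hc/λ - KE_max

Calculate photon energy:
E_photon = hc/λ = 7.0206 eV

Therefore:
φ = 7.0206 - 3.841 = 3.18 eV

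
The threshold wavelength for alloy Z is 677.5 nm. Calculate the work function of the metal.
1.83 eV

At the threshold wavelength, photon energy equals work function:
φ = hc/λ₀

Calculating:
φ = (6.626×10⁻³⁴ J·s)(3×10⁸ m/s) / (677.5×10⁻⁹ m)
φ = 1.83 eV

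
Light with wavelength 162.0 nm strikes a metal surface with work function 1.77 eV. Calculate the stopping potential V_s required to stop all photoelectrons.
5.8833 V

The stopping potential V_s satisfies: eV_s = KE_max

First, find KE_max using Einstein's equation:
E_photon = hc/λ = 7.6533 eV
KE_max = E_photon - φ = 7.6533 - 1.77 = 5.8833 eV

Since eV_s = KE_max:
V_s = KE_max/e = 5.8833 V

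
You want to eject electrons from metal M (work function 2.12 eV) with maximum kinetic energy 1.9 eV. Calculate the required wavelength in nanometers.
308.42 nm

From Einstein's equation: KE_max = hc/λ - φ

Rearranging for λ:
hc/λ = KE_max + φ
λ = hc/(KE_max + φ)

Required photon energy:
E_photon = KE_max + φ = 1.9 + 2.12 = 4.02 eV

Required wavelength:
λ = hc/E_photon = (6.626×10⁻³⁴)(3×10⁸) / (4.02 × 1.602×10⁻¹⁹)
λ = 308.42 nm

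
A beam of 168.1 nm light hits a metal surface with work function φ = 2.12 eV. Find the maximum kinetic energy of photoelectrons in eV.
5.2556 eV

Using Einstein's photoelectric equation: KE_max = hf - φ = hc/λ - φ

First, calculate the photon energy:
E_photon = hc/λ = (6.626×10⁻³⁴ J·s)(3×10⁸ m/s) / (168.1×10⁻⁹ m)
E_photon = 7.3756 eV

Then, the maximum kinetic energy:
KE_max = E_photon - φ = 7.3756 eV - 2.12 eV = 5.2556 eV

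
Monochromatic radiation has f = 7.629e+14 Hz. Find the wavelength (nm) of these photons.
392.96 nm

Using the wave equation: c = fλ

Solving for wavelength:
λ = c/f = (3×10⁸ m/s) / (7.629e+14 Hz)
λ = 392.96 nm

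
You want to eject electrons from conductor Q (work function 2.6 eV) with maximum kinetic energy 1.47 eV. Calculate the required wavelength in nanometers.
304.63 nm

From Einstein's equation: KE_max = hc/λ - φ

Rearranging for λ:
hc/λ = KE_max + φ
λ = hc/(KE_max + φ)

Required photon energy:
E_photon = KE_max + φ = 1.47 + 2.6 = 4.07 eV

Required wavelength:
λ = hc/E_photon = (6.626×10⁻³⁴)(3×10⁸) / (4.07 × 1.602×10⁻¹⁹)
λ = 304.63 nm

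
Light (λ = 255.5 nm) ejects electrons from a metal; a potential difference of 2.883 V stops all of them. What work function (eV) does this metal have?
1.97 eV

The stopping potential gives the maximum kinetic energy: KE_max = eV_s = 2.883 eV

From Einstein's photoelectric equation: KE_max = hc/λ - φ
Rearranging: φ = hc/λ - KE_max

Calculate photon energy:
E_photon = hc/λ = (6.626×10⁻³⁴ J·s)(3×10⁸ m/s) / (255.5×10⁻⁹ m) = 4.8526 eV

Therefore:
φ = 4.8526 - 2.883 = 1.97 eV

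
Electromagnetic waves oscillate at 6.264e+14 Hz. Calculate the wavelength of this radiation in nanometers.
478.60 nm

Using the wave equation: c = fλ

Solving for wavelength:
λ = c/f = (3×10⁸ m/s) / (6.264e+14 Hz)
λ = 478.60 nm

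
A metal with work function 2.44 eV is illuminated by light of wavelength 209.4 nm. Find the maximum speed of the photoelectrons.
1.1066e+06 m/s

First, find the maximum kinetic energy:
E_photon = hc/λ = 5.9209 eV
KE_max = E_photon - φ = 5.9209 - 2.44 = 3.4809 eV

Convert to Joules: KE_max = 3.4809 × 1.602×10⁻¹⁹ J = 5.5771e-19 J

Then use KE = ½mv² to find velocity:
v = √(2·KE/m) = √(2 × 5.5771e-19 J / 9.109e-31 kg)
v = 1.1066e+06 m/s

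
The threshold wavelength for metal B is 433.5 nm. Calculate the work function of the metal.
2.86 eV

At the threshold wavelength, photon energy equals work function:
φ = hc/λ₀

Calculating:
φ = (6.626×10⁻³⁴ J·s)(3×10⁸ m/s) / (433.5×10⁻⁹ m)
φ = 2.86 eV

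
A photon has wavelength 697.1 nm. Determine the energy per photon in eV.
1.7786 eV

Using E = hf = hc/λ:

E = hc/λ = (6.626×10⁻³⁴ J·s)(3×10⁸ m/s) / (697.1×10⁻⁹ m)
E = 1.7786 eV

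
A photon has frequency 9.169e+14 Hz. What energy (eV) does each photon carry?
3.7920 eV

Using E = hf:

E = hf = (6.626×10⁻³⁴ J·s)(9.169e+14 Hz)
E = 3.7920 eV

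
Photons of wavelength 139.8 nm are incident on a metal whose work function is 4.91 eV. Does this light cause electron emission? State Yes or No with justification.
Yes

For photoemission, the photon energy must exceed the work function.

Photon energy: E = hc/λ = 8.8687 eV
Work function: φ = 4.91 eV

Since E_photon (8.8687 eV) > φ (4.91 eV), photoemission WILL occur.
The threshold wavelength is λ₀ = hc/φ = 252.5 nm.
Since 139.8 nm < 252.5 nm, the light has sufficient energy.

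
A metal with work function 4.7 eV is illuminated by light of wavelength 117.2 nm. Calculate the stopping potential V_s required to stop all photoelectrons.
5.8789 V

The stopping potential V_s satisfies: eV_s = KE_max

First, find KE_max using Einstein's equation:
E_photon = hc/λ = 10.5789 eV
KE_max = E_photon - φ = 10.5789 - 4.7 = 5.8789 eV

Since eV_s = KE_max:
V_s = KE_max/e = 5.8789 V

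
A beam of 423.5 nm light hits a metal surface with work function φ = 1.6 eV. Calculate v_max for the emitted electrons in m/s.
6.8338e+05 m/s

First, find the maximum kinetic energy:
E_photon = hc/λ = 2.9276 eV
KE_max = E_photon - φ = 2.9276 - 1.6 = 1.3276 eV

Convert to Joules: KE_max = 1.3276 × 1.602×10⁻¹⁹ J = 2.1271e-19 J

Then use KE = ½mv² to find velocity:
v = √(2·KE/m) = √(2 × 2.1271e-19 J / 9.109e-31 kg)
v = 6.8338e+05 m/s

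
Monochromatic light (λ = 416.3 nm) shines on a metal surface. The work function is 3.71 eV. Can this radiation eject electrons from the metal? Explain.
No

For photoemission, the photon energy must exceed the work function.

Photon energy: E = hc/λ = 2.9782 eV
Work function: φ = 3.71 eV

Since E_photon (2.9782 eV) < φ (3.71 eV), photoemission will NOT occur.
The threshold wavelength is λ₀ = hc/φ = 334.2 nm.
Since 416.3 nm > 334.2 nm, the photons lack sufficient energy.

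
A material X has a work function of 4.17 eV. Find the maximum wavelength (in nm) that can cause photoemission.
297.32 nm

The threshold wavelength is when the photon energy equals the work function:
hc/λ₀ = φ

Solving for λ₀:
λ₀ = hc/φ = (6.626×10⁻³⁴ J·s)(3×10⁸ m/s) / (4.17 eV × 1.602×10⁻¹⁹ J/eV)
λ₀ = 297.32 nm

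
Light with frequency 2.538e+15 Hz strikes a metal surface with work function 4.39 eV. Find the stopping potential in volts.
6.1063 V

The stopping potential V_s satisfies: eV_s = KE_max

First, find KE_max using Einstein's equation:
E_photon = hf = (6.626×10⁻³⁴ J·s)(2.538e+15 Hz) = 10.4963 eV
KE_max = E_photon - φ = 10.4963 - 4.39 = 6.1063 eV

Since eV_s = KE_max:
V_s = KE_max/e = 6.1063 V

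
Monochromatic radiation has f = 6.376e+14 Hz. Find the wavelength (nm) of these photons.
470.19 nm

Using the wave equation: c = fλ

Solving for wavelength:
λ = c/f = (3×10⁸ m/s) / (6.376e+14 Hz)
λ = 470.19 nm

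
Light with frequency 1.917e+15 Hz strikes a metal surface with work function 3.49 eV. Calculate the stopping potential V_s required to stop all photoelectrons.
4.4381 V

The stopping potential V_s satisfies: eV_s = KE_max

First, find KE_max using Einstein's equation:
E_photon = hf = (6.626×10⁻³⁴ J·s)(1.917e+15 Hz) = 7.9281 eV
KE_max = E_photon - φ = 7.9281 - 3.49 = 4.4381 eV

Since eV_s = KE_max:
V_s = KE_max/e = 4.4381 V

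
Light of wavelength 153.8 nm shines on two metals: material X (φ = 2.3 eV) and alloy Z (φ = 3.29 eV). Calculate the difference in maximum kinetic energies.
0.9900 eV

Using KE_max = hc/λ - φ for each metal:

Photon energy: E = hc/λ = 8.0614 eV

For material X (φ₁ = 2.3 eV):
KE₁ = E - φ₁ = 8.0614 - 2.3 = 5.7614 eV

For alloy Z (φ₂ = 3.29 eV):
KE₂ = E - φ₂ = 8.0614 - 3.29 = 4.7714 eV

Difference:
ΔKE = KE₁ - KE₂ = 5.7614 - 4.7714 = 0.9900 eV

Note: The difference equals the difference in work functions: 3.29 - 2.3 = 0.99 eV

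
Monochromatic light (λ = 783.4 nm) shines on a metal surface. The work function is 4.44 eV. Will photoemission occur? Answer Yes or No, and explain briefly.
No

For photoemission, the photon energy must exceed the work function.

Photon energy: E = hc/λ = 1.5826 eV
Work function: φ = 4.44 eV

Since E_photon (1.5826 eV) < φ (4.44 eV), photoemission will NOT occur.
The threshold wavelength is λ₀ = hc/φ = 279.2 nm.
Since 783.4 nm > 279.2 nm, the photons lack sufficient energy.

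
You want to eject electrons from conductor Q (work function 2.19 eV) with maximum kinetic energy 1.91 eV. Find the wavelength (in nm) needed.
302.40 nm

From Einstein's equation: KE_max = hc/λ - φ

Rearranging for λ:
hc/λ = KE_max + φ
λ = hc/(KE_max + φ)

Required photon energy:
E_photon = KE_max + φ = 1.91 + 2.19 = 4.10 eV

Required wavelength:
λ = hc/E_photon = (6.626×10⁻³⁴)(3×10⁸) / (4.10 × 1.602×10⁻¹⁹)
λ = 302.40 nm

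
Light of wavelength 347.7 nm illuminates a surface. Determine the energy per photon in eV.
3.5658 eV

Using E = hf = hc/λ:

E = hc/λ = (6.626×10⁻³⁴ J·s)(3×10⁸ m/s) / (347.7×10⁻⁹ m)
E = 3.5658 eV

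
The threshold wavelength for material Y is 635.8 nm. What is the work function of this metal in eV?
1.95 eV

At the threshold wavelength, photon energy equals work function:
φ = hc/λ₀

Calculating:
φ = (6.626×10⁻³⁴ J·s)(3×10⁸ m/s) / (635.8×10⁻⁹ m)
φ = 1.95 eV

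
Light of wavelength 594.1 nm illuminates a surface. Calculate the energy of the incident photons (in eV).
2.0869 eV

Using E = hf = hc/λ:

E = hc/λ = (6.626×10⁻³⁴ J·s)(3×10⁸ m/s) / (594.1×10⁻⁹ m)
E = 2.0869 eV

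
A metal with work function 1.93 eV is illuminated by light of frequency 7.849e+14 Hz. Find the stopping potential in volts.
1.3161 V

The stopping potential V_s satisfies: eV_s = KE_max

First, find KE_max using Einstein's equation:
E_photon = hf = (6.626×10⁻³⁴ J·s)(7.849e+14 Hz) = 3.2461 eV
KE_max = E_photon - φ = 3.2461 - 1.93 = 1.3161 eV

Since eV_s = KE_max:
V_s = KE_max/e = 1.3161 V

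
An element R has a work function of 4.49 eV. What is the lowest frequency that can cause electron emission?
1.0857e+15 Hz

The threshold frequency is when the photon energy equals the work function:
hf₀ = φ

Solving for f₀:
f₀ = φ/h = (4.49 eV × 1.602×10⁻¹⁹ J/eV) / (6.626×10⁻³⁴ J·s)
f₀ = 1.0857e+15 Hz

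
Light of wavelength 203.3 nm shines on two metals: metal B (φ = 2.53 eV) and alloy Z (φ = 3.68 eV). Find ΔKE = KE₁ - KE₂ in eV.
1.1500 eV

Using KE_max = hc/λ - φ for each metal:

Photon energy: E = hc/λ = 6.0986 eV

For metal B (φ₁ = 2.53 eV):
KE₁ = E - φ₁ = 6.0986 - 2.53 = 3.5686 eV

For alloy Z (φ₂ = 3.68 eV):
KE₂ = E - φ₂ = 6.0986 - 3.68 = 2.4186 eV

Difference:
ΔKE = KE₁ - KE₂ = 3.5686 - 2.4186 = 1.1500 eV

Note: The difference equals the difference in work functions: 3.68 - 2.53 = 1.15 eV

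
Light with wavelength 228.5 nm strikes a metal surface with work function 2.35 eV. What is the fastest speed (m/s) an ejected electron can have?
1.0402e+06 m/s

First, find the maximum kinetic energy:
E_photon = hc/λ = 5.4260 eV
KE_max = E_photon - φ = 5.4260 - 2.35 = 3.0760 eV

Convert to Joules: KE_max = 3.0760 × 1.602×10⁻¹⁹ J = 4.9283e-19 J

Then use KE = ½mv² to find velocity:
v = √(2·KE/m) = √(2 × 4.9283e-19 J / 9.109e-31 kg)
v = 1.0402e+06 m/s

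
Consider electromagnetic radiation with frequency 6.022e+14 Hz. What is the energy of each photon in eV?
2.4905 eV

Using E = hf:

E = hf = (6.626×10⁻³⁴ J·s)(6.022e+14 Hz)
E = 2.4905 eV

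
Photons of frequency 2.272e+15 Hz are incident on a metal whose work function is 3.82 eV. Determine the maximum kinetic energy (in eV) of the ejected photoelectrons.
5.5762 eV

Using Einstein's photoelectric equation: KE_max = hf - φ

First, calculate the photon energy:
E_photon = hf = (6.626×10⁻³⁴ J·s)(2.272e+15 Hz)
E_photon = 9.3962 eV

Then, the maximum kinetic energy:
KE_max = E_photon - φ = 9.3962 eV - 3.82 eV = 5.5762 eV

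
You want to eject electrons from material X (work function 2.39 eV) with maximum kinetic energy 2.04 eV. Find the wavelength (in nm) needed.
279.87 nm

From Einstein's equation: KE_max = hc/λ - φ

Rearranging for λ:
hc/λ = KE_max + φ
λ = hc/(KE_max + φ)

Required photon energy:
E_photon = KE_max + φ = 2.04 + 2.39 = 4.43 eV

Required wavelength:
λ = hc/E_photon = (6.626×10⁻³⁴)(3×10⁸) / (4.43 × 1.602×10⁻¹⁹)
λ = 279.87 nm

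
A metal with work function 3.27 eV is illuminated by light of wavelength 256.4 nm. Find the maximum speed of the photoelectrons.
7.4210e+05 m/s

First, find the maximum kinetic energy:
E_photon = hc/λ = 4.8356 eV
KE_max = E_photon - φ = 4.8356 - 3.27 = 1.5656 eV

Convert to Joules: KE_max = 1.5656 × 1.602×10⁻¹⁹ J = 2.5083e-19 J

Then use KE = ½mv² to find velocity:
v = √(2·KE/m) = √(2 × 2.5083e-19 J / 9.109e-31 kg)
v = 7.4210e+05 m/s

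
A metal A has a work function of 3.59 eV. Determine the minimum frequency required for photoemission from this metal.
8.6806e+14 Hz

The threshold frequency is when the photon energy equals the work function:
hf₀ = φ

Solving for f₀:
f₀ = φ/h = (3.59 eV × 1.602×10⁻¹⁹ J/eV) / (6.626×10⁻³⁴ J·s)
f₀ = 8.6806e+14 Hz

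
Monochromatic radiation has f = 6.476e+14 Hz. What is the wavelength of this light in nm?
462.93 nm

Using the wave equation: c = fλ

Solving for wavelength:
λ = c/f = (3×10⁸ m/s) / (6.476e+14 Hz)
λ = 462.93 nm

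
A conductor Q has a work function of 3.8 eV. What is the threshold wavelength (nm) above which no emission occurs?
326.27 nm

The threshold wavelength is when the photon energy equals the work function:
hc/λ₀ = φ

Solving for λ₀:
λ₀ = hc/φ = (6.626×10⁻³⁴ J·s)(3×10⁸ m/s) / (3.8 eV × 1.602×10⁻¹⁹ J/eV)
λ₀ = 326.27 nm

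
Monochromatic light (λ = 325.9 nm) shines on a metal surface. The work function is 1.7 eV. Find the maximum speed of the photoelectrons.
8.6037e+05 m/s

First, find the maximum kinetic energy:
E_photon = hc/λ = 3.8044 eV
KE_max = E_photon - φ = 3.8044 - 1.7 = 2.1044 eV

Convert to Joules: KE_max = 2.1044 × 1.602×10⁻¹⁹ J = 3.3716e-19 J

Then use KE = ½mv² to find velocity:
v = √(2·KE/m) = √(2 × 3.3716e-19 J / 9.109e-31 kg)
v = 8.6037e+05 m/s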